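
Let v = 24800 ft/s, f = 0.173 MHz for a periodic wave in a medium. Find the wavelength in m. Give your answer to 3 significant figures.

Solving v = f·λ for λ: λ = v/f.
v = 24800 ft/s = 7559 m/s; f = 0.173 MHz = 1.730×10^5 Hz.
λ = 0.04369 m

0.0437 m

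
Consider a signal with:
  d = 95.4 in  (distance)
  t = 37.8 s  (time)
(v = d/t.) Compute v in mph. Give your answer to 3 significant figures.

Directly: v = d/t.
d = 95.4 in = 2.423 m; t = 37.8 s.
v = 0.06410 m/s
0.06410 m/s × (1 mph / 0.4470 m/s) = 0.1434 mph

0.143 mph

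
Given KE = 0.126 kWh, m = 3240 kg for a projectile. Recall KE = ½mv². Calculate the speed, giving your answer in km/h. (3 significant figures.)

60.2 km/h

Rearranging: v = √(2·KE/m).
KE = 0.126 kWh = 4.536×10^5 J; m = 3240 kg.
v = 16.73 m/s
16.73 m/s × (1 km/h / 0.2778 m/s) = 60.24 km/h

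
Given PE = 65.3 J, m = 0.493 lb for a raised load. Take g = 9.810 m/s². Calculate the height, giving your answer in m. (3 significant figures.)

29.8 m

Solving PE = m·g·h for h: h = PE/(m·g).
PE = 65.3 J; m = 0.493 lb = 0.2236 kg; g = 9.810 m/s².
h = 29.77 m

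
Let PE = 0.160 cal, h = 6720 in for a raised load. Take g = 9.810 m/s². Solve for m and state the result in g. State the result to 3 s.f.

0.400 g

Solving PE = m·g·h for m: m = PE/(g·h).
PE = 0.160 cal = 0.6694 J; h = 6720 in = 170.7 m; g = 9.810 m/s².
m = 3.998×10^-4 kg
3.998×10^-4 kg × (1 g / 0.001000 kg) = 0.3998 g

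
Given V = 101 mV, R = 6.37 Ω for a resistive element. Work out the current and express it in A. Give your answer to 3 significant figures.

0.0159 A

Rearranging: I = V/R.
V = 101 mV = 0.1010 V; R = 6.37 Ω.
I = 0.01586 A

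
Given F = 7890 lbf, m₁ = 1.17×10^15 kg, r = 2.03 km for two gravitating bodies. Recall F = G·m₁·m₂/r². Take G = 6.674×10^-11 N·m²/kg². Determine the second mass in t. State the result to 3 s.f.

From Newton's law of gravitation: m₂ = F·r²/(G·m₁).
F = 7890 lbf = 35096 N; m₁ = 1.17×10^15 kg; r = 2.03 km = 2030 m; G = 6.674×10^-11 N·m²/kg².
m₂ = 1.852×10^6 kg
1.852×10^6 kg × (1 t / 1000 kg) = 1852 t

1850 t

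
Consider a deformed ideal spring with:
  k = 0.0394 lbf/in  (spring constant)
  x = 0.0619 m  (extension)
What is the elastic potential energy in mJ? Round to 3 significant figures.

13.2 mJ

U is given directly by: U = ½kx².
k = 0.0394 lbf/in = 6.900 N/m; x = 0.0619 m.
U = 0.01322 J
0.01322 J × (1 mJ / 0.001000 J) = 13.22 mJ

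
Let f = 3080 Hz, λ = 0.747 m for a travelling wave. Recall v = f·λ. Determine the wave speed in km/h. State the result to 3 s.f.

v is given directly by: v = fλ.
f = 3080 Hz; λ = 0.747 m.
v = 2301 m/s
2301 m/s × (1 km/h / 0.2778 m/s) = 8283 km/h

8280 km/h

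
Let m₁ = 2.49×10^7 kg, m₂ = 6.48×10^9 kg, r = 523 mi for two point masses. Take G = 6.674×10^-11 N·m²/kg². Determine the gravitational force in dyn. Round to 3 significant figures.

From Newton's law of gravitation: F = Gm₁m₂/r².
m₁ = 2.49×10^7 kg; m₂ = 6.48×10^9 kg; r = 523 mi = 8.417×10^5 m; G = 6.674×10^-11 N·m²/kg².
F = 1.520×10^-5 N  (the unit combination reduces to kg·m/s² = N)
1.520×10^-5 N × (1 dyn / 1.000×10^-5 N) = 1.520 dyn

1.52 dyn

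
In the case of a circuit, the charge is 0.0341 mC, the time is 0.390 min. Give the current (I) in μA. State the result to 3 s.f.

1.46 μA

Rearranging: I = q/t.
q = 0.0341 mC = 3.410×10^-5 C; t = 0.390 min = 23.40 s.
I = 1.457×10^-6 A
1.457×10^-6 A × (1 μA / 1.000×10^-6 A) = 1.457 μA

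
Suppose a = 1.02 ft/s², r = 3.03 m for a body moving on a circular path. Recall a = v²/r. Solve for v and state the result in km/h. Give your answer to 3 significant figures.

Rearranging a = v²/r for v: v = √(a·r).
a = 1.02 ft/s² = 0.3109 m/s²; r = 3.03 m.
v = 0.9706 m/s
0.9706 m/s × (1 km/h / 0.2778 m/s) = 3.494 km/h

3.49 km/h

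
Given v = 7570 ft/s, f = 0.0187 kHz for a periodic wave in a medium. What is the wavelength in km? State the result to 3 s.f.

Rearranging v = f·λ for λ: λ = v/f.
v = 7570 ft/s = 2307 m/s; f = 0.0187 kHz = 18.70 Hz.
λ = 123.4 m
123.4 m × (1 km / 1000 m) = 0.1234 km

0.123 km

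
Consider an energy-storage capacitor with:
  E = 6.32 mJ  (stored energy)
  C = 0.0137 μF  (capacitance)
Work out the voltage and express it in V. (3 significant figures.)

Solving E = ½C·V² for V: V = √(2E/C).
E = 6.32 mJ = 0.006320 J; C = 0.0137 μF = 1.370×10^-8 F.
V = 960.5 V  (the unit combination reduces to kg·m²/(A·s³) = V)

961 V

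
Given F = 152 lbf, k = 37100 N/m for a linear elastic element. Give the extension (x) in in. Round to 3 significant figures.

Rearranging: x = F/k.
F = 152 lbf = 676.1 N; k = 37100 N/m.
x = 0.01822 m
0.01822 m × (1 in / 0.02540 m) = 0.7175 in

0.718 in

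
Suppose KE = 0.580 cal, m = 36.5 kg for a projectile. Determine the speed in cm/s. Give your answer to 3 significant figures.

36.5 cm/s

Rearranging: v = √(2·KE/m).
KE = 0.580 cal = 2.427 J; m = 36.5 kg.
v = 0.3647 m/s
0.3647 m/s × (1 cm/s / 0.01000 m/s) = 36.47 cm/s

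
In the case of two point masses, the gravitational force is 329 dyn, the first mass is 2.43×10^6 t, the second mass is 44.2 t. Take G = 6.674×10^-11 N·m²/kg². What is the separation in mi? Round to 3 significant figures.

From Newton's law of gravitation: r = √(G·m₁m₂/F).
F = 329 dyn = 0.003290 N; m₁ = 2.43×10^6 t = 2.430×10^9 kg; m₂ = 44.2 t = 44200 kg; G = 6.674×10^-11 N·m²/kg².
r = 1476 m
1476 m × (1 mi / 1609 m) = 0.9172 mi

0.917 mi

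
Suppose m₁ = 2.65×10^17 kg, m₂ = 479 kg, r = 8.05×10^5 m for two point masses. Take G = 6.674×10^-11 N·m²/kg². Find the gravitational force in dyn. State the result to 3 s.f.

1310 dyn

F is given directly by: F = Gm₁m₂/r².
m₁ = 2.65×10^17 kg; m₂ = 479 kg; r = 8.05×10^5 m; G = 6.674×10^-11 N·m²/kg².
F = 0.01307 N  (the unit combination reduces to kg·m/s² = N)
0.01307 N × (1 dyn / 1.000×10^-5 N) = 1307 dyn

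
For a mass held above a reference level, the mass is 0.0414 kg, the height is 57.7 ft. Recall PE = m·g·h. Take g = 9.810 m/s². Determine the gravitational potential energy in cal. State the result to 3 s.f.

1.71 cal

PE is given directly by: PE = mgh.
m = 0.0414 kg; h = 57.7 ft = 17.59 m; g = 9.810 m/s².
PE = 7.143 J
7.143 J × (1 cal / 4.184 J) = 1.707 cal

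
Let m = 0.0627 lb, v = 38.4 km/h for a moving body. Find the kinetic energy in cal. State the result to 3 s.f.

0.387 cal

Directly: KE = ½mv².
m = 0.0627 lb = 0.02844 kg; v = 38.4 km/h = 10.67 m/s.
KE = 1.618 J
1.618 J × (1 cal / 4.184 J) = 0.3867 cal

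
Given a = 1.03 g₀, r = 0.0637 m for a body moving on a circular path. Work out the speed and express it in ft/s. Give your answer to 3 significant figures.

2.63 ft/s

Rearranging: v = √(a·r).
a = 1.03 g₀ = 10.10 m/s²; r = 0.0637 m.
v = 0.8021 m/s
0.8021 m/s × (1 ft/s / 0.3048 m/s) = 2.632 ft/s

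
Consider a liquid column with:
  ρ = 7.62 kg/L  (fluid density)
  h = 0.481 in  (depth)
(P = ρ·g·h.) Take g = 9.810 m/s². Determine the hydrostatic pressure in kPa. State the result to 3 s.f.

0.913 kPa

Directly: P = ρgh.
ρ = 7.62 kg/L = 7620 kg/m³; h = 0.481 in = 0.01222 m; g = 9.810 m/s².
P = 913.3 Pa
913.3 Pa × (1 kPa / 1000 Pa) = 0.9133 kPa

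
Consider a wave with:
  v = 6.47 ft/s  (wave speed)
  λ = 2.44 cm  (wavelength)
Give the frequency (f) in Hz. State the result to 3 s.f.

80.8 Hz

Solving v = f·λ for f: f = v/λ.
v = 6.47 ft/s = 1.972 m/s; λ = 2.44 cm = 0.02440 m.
f = 80.82 Hz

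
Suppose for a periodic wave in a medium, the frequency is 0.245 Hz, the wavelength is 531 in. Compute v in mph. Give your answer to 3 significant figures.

Directly: v = fλ.
f = 0.245 Hz; λ = 531 in = 13.49 m.
v = 3.304 m/s
3.304 m/s × (1 mph / 0.4470 m/s) = 7.392 mph

7.39 mph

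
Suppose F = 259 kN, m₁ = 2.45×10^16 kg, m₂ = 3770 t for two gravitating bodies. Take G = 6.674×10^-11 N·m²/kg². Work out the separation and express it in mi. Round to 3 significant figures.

3.03 mi

From Newton's law of gravitation: r = √(G·m₁m₂/F).
F = 259 kN = 2.590×10^5 N; m₁ = 2.45×10^16 kg; m₂ = 3770 t = 3.770×10^6 kg; G = 6.674×10^-11 N·m²/kg².
r = 4879 m
4879 m × (1 mi / 1609 m) = 3.031 mi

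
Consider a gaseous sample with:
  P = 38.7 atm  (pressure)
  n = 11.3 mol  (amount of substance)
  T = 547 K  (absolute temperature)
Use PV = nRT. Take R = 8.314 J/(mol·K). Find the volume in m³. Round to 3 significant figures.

0.0131 m³

From the ideal-gas law: V = nRT/P.
P = 38.7 atm = 3.921×10^6 Pa; n = 11.3 mol; T = 547 K; R = 8.314 J/(mol·K).
V = 0.01311 m³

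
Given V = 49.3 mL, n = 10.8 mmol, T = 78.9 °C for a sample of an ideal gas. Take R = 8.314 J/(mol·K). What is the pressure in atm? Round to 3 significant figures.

6.33 atm

From the ideal-gas law: P = nRT/V.
V = 49.3 mL = 4.930×10^-5 m³; n = 10.8 mmol = 0.01080 mol; T = 78.9 °C = 352.0 K; R = 8.314 J/(mol·K).
P = 6.412×10^5 Pa  (the unit combination reduces to kg/(m·s²) = Pa)
6.412×10^5 Pa × (1 atm / 1.013×10^5 Pa) = 6.328 atm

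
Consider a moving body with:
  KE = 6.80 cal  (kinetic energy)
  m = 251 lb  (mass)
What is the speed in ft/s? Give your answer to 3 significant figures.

2.32 ft/s

Solving KE = ½mv² for v: v = √(2·KE/m).
KE = 6.80 cal = 28.45 J; m = 251 lb = 113.9 kg.
v = 0.7070 m/s
0.7070 m/s × (1 ft/s / 0.3048 m/s) = 2.319 ft/s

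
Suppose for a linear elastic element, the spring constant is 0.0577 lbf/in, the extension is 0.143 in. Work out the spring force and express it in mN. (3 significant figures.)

Directly: F = kx.
k = 0.0577 lbf/in = 10.10 N/m; x = 0.143 in = 0.003632 m.
F = 0.03670 N  (the unit combination reduces to kg·m/s² = N)
0.03670 N × (1 mN / 0.001000 N) = 36.70 mN

36.7 mN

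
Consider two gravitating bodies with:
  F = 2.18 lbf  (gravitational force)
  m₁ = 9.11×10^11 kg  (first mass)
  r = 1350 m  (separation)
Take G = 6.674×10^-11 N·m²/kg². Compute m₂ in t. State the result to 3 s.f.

From Newton's law of gravitation: m₂ = F·r²/(G·m₁).
F = 2.18 lbf = 9.697 N; m₁ = 9.11×10^11 kg; r = 1350 m; G = 6.674×10^-11 N·m²/kg².
m₂ = 2.907×10^5 kg
2.907×10^5 kg × (1 t / 1000 kg) = 290.7 t

291 t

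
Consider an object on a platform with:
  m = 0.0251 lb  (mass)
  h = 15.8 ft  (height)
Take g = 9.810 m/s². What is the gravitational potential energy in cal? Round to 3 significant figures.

0.129 cal

PE is given directly by: PE = mgh.
m = 0.0251 lb = 0.01139 kg; h = 15.8 ft = 4.816 m; g = 9.810 m/s².
PE = 0.5379 J  (the unit combination reduces to kg·m²/s² = J)
0.5379 J × (1 cal / 4.184 J) = 0.1286 cal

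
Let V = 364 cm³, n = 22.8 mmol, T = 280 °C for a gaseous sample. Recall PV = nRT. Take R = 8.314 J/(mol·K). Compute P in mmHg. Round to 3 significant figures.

P is given directly by: P = nRT/V.
V = 364 cm³ = 3.640×10^-4 m³; n = 22.8 mmol = 0.02280 mol; T = 280 °C = 553.1 K; R = 8.314 J/(mol·K).
P = 2.881×10^5 Pa
2.881×10^5 Pa × (1 mmHg / 133.3 Pa) = 2161 mmHg

2160 mmHg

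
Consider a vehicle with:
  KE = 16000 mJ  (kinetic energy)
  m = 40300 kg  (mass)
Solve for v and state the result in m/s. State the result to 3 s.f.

Rearranging: v = √(2·KE/m).
KE = 16000 mJ = 16.00 J; m = 40300 kg.
v = 0.02818 m/s

0.0282 m/s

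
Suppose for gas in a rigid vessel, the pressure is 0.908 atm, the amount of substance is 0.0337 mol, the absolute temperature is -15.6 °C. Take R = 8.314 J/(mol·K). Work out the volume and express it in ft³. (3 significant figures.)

From the ideal-gas law: V = nRT/P.
P = 0.908 atm = 92003 Pa; n = 0.0337 mol; T = -15.6 °C = 257.5 K; R = 8.314 J/(mol·K).
V = 7.843×10^-4 m³
7.843×10^-4 m³ × (1 ft³ / 0.02832 m³) = 0.02770 ft³

0.0277 ft³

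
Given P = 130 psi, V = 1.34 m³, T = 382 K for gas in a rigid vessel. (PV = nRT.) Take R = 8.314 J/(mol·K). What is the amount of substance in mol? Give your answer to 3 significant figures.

Solving PV = nRT for n: n = PV/(RT).
P = 130 psi = 8.963×10^5 Pa; V = 1.34 m³; T = 382 K; R = 8.314 J/(mol·K).
n = 378.2 mol

378 mol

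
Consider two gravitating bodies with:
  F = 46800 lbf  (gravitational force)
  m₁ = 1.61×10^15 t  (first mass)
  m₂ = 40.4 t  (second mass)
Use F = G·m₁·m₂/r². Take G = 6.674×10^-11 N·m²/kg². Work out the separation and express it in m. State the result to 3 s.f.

From Newton's law of gravitation: r = √(G·m₁m₂/F).
F = 46800 lbf = 2.082×10^5 N; m₁ = 1.61×10^15 t = 1.610×10^18 kg; m₂ = 40.4 t = 40400 kg; G = 6.674×10^-11 N·m²/kg².
r = 4566 m

4570 m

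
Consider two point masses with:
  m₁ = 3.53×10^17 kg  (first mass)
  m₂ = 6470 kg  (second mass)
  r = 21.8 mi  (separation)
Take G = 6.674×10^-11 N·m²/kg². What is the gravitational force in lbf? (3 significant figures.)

27.8 lbf

Directly: F = Gm₁m₂/r².
m₁ = 3.53×10^17 kg; m₂ = 6470 kg; r = 21.8 mi = 35084 m; G = 6.674×10^-11 N·m²/kg².
F = 123.8 N  (the unit combination reduces to kg·m/s² = N)
123.8 N × (1 lbf / 4.448 N) = 27.84 lbf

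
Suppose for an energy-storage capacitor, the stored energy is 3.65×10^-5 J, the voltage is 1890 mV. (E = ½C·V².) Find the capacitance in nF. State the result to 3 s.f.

20400 nF

Rearranging: C = 2E/V².
E = 3.65×10^-5 J; V = 1890 mV = 1.890 V.
C = 2.044×10^-5 F
2.044×10^-5 F × (1 nF / 1.000×10^-9 F) = 20436 nF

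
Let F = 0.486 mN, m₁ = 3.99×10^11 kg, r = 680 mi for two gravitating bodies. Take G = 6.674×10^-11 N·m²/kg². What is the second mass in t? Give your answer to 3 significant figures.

Rearranging: m₂ = F·r²/(G·m₁).
F = 0.486 mN = 4.860×10^-4 N; m₁ = 3.99×10^11 kg; r = 680 mi = 1.094×10^6 m; G = 6.674×10^-11 N·m²/kg².
m₂ = 2.186×10^7 kg
2.186×10^7 kg × (1 t / 1000 kg) = 21857 t

21900 t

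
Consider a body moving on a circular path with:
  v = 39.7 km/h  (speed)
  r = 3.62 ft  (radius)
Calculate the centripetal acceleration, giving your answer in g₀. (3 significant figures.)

11.2 g₀

Directly: a = v²/r.
v = 39.7 km/h = 11.03 m/s; r = 3.62 ft = 1.103 m.
a = 110.2 m/s²
110.2 m/s² × (1 g₀ / 9.807 m/s²) = 11.24 g₀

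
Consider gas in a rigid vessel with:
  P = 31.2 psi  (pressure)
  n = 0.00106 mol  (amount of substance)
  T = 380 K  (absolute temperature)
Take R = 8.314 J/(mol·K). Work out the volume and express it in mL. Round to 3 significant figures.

From the ideal-gas law: V = nRT/P.
P = 31.2 psi = 2.151×10^5 Pa; n = 0.00106 mol; T = 380 K; R = 8.314 J/(mol·K).
V = 1.557×10^-5 m³
1.557×10^-5 m³ × (1 mL / 1.000×10^-6 m³) = 15.57 mL

15.6 mL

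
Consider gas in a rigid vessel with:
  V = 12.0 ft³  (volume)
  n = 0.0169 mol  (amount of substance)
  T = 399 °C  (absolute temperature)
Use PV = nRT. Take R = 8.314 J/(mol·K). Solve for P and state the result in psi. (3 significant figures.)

From the ideal-gas law: P = nRT/V.
V = 12.0 ft³ = 0.3398 m³; n = 0.0169 mol; T = 399 °C = 672.1 K; R = 8.314 J/(mol·K).
P = 277.9 Pa
277.9 Pa × (1 psi / 6895 Pa) = 0.04031 psi

0.0403 psi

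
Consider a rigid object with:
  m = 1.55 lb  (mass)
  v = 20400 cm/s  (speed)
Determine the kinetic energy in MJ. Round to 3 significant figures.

KE is given directly by: KE = ½mv².
m = 1.55 lb = 0.7031 kg; v = 20400 cm/s = 204.0 m/s.
KE = 14629 J
14629 J × (1 MJ / 1.000×10^6 J) = 0.01463 MJ

0.0146 MJ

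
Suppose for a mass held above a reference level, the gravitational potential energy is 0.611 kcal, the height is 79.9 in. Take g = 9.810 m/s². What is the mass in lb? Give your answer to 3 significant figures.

Rearranging: m = PE/(g·h).
PE = 0.611 kcal = 2556 J; h = 79.9 in = 2.029 m; g = 9.810 m/s².
m = 128.4 kg
128.4 kg × (1 lb / 0.4536 kg) = 283.1 lb

283 lb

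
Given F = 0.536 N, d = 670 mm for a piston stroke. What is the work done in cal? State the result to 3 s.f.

W is given directly by: W = F·d.
F = 0.536 N; d = 670 mm = 0.6700 m.
W = 0.3591 J
0.3591 J × (1 cal / 4.184 J) = 0.08583 cal

0.0858 cal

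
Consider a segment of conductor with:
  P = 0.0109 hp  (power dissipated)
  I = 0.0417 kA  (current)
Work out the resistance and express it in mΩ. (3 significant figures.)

Solving P = I²R for R: R = P/I².
P = 0.0109 hp = 8.128 W; I = 0.0417 kA = 41.70 A.
R = 0.004674 Ω
0.004674 Ω × (1 mΩ / 0.001000 Ω) = 4.674 mΩ

4.67 mΩ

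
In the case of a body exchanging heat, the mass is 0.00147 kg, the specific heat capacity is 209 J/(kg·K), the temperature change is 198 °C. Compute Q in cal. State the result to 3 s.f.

14.5 cal

Directly: Q = mcΔT.
m = 0.00147 kg; c = 209 J/(kg·K); ΔT = 198 °C = 198.0 K.
Q = 60.83 J  (the unit combination reduces to kg·m²/s² = J)
60.83 J × (1 cal / 4.184 J) = 14.54 cal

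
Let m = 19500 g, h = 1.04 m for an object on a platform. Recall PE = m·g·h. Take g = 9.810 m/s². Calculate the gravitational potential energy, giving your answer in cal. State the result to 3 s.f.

47.5 cal

PE is given directly by: PE = mgh.
m = 19500 g = 19.50 kg; h = 1.04 m; g = 9.810 m/s².
PE = 198.9 J  (the unit combination reduces to kg·m²/s² = J)
198.9 J × (1 cal / 4.184 J) = 47.55 cal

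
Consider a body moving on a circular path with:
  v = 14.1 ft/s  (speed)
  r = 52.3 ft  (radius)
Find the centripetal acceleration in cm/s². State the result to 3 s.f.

Directly: a = v²/r.
v = 14.1 ft/s = 4.298 m/s; r = 52.3 ft = 15.94 m.
a = 1.159 m/s²
1.159 m/s² × (1 cm/s² / 0.01000 m/s²) = 115.9 cm/s²

116 cm/s²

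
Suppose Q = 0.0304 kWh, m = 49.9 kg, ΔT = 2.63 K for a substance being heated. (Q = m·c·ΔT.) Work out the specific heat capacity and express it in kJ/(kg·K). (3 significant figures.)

0.834 kJ/(kg·K)

Rearranging Q = m·c·ΔT for c: c = Q/(m·ΔT).
Q = 0.0304 kWh = 1.094×10^5 J; m = 49.9 kg; ΔT = 2.63 K.
c = 833.9 J/(kg·K)
833.9 J/(kg·K) × (1 kJ/(kg·K) / 1000 J/(kg·K)) = 0.8339 kJ/(kg·K)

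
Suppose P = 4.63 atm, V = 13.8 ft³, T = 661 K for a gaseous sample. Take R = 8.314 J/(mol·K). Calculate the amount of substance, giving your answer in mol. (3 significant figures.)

33.4 mol

Rearranging: n = PV/(RT).
P = 4.63 atm = 4.691×10^5 Pa; V = 13.8 ft³ = 0.3908 m³; T = 661 K; R = 8.314 J/(mol·K).
n = 33.36 mol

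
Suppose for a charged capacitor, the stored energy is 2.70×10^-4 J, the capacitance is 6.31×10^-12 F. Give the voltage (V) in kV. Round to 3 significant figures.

Solving E = ½C·V² for V: V = √(2E/C).
E = 2.70×10^-4 J; C = 6.31×10^-12 F.
V = 9251 V  (the unit combination reduces to kg·m²/(A·s³) = V)
9251 V × (1 kV / 1000 V) = 9.251 kV

9.25 kV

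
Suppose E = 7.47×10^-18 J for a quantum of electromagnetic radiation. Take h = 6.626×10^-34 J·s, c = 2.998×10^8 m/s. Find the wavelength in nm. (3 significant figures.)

26.6 nm

Solving E = h·c/λ for λ: λ = hc/E.
E = 7.47×10^-18 J; h = 6.626×10^-34 J·s; c = 2.998×10^8 m/s.
λ = 2.659×10^-8 m
2.659×10^-8 m × (1 nm / 1.000×10^-9 m) = 26.59 nm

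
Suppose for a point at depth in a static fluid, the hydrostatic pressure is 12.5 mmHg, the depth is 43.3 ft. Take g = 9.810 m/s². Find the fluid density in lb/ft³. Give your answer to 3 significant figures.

0.804 lb/ft³

Solving P = ρ·g·h for ρ: ρ = P/(g·h).
P = 12.5 mmHg = 1667 Pa; h = 43.3 ft = 13.20 m; g = 9.810 m/s².
ρ = 12.87 kg/m³
12.87 kg/m³ × (1 lb/ft³ / 16.02 kg/m³) = 0.8036 lb/ft³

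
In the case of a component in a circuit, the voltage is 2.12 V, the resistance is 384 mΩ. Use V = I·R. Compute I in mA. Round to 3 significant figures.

Solving V = I·R for I: I = V/R.
V = 2.12 V; R = 384 mΩ = 0.3840 Ω.
I = 5.521 A
5.521 A × (1 mA / 0.001000 A) = 5521 mA

5520 mA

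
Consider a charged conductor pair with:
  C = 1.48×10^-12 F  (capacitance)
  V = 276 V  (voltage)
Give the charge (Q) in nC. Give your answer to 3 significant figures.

Rearranging C = Q/V for Q: Q = CV.
C = 1.48×10^-12 F; V = 276 V.
Q = 4.085×10^-10 C
4.085×10^-10 C × (1 nC / 1.000×10^-9 C) = 0.4085 nC

0.408 nC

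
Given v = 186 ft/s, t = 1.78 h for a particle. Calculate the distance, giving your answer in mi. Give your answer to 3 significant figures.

Rearranging: d = v·t.
v = 186 ft/s = 56.69 m/s; t = 1.78 h = 6408 s.
d = 3.633×10^5 m
3.633×10^5 m × (1 mi / 1609 m) = 225.7 mi

226 mi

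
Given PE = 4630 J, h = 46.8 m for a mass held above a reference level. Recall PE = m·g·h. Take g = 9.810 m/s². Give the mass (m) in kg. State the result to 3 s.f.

10.1 kg

Solving PE = m·g·h for m: m = PE/(g·h).
PE = 4630 J; h = 46.8 m; g = 9.810 m/s².
m = 10.08 kg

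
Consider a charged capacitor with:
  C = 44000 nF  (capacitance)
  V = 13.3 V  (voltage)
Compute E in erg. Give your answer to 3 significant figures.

E is given directly by: E = ½CV².
C = 44000 nF = 4.400×10^-5 F; V = 13.3 V.
E = 0.003892 J  (the unit combination reduces to kg·m²/s² = J)
0.003892 J × (1 erg / 1.000×10^-7 J) = 38916 erg

38900 erg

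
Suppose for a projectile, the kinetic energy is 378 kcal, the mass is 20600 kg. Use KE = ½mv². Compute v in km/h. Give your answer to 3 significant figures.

44.6 km/h

Rearranging KE = ½mv² for v: v = √(2·KE/m).
KE = 378 kcal = 1.582×10^6 J; m = 20600 kg.
v = 12.39 m/s
12.39 m/s × (1 km/h / 0.2778 m/s) = 44.61 km/h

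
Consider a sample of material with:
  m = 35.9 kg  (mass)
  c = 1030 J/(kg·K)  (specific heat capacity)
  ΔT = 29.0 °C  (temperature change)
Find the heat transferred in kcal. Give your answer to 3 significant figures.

Directly: Q = mcΔT.
m = 35.9 kg; c = 1030 J/(kg·K); ΔT = 29.0 °C = 29.00 K.
Q = 1.072×10^6 J
1.072×10^6 J × (1 kcal / 4184 J) = 256.3 kcal

256 kcal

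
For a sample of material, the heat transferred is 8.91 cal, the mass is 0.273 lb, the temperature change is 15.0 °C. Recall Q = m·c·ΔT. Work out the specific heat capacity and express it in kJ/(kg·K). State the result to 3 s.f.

Rearranging: c = Q/(m·ΔT).
Q = 8.91 cal = 37.28 J; m = 0.273 lb = 0.1238 kg; ΔT = 15.0 °C = 15.00 K.
c = 20.07 J/(kg·K)
20.07 J/(kg·K) × (1 kJ/(kg·K) / 1000 J/(kg·K)) = 0.02007 kJ/(kg·K)

0.0201 kJ/(kg·K)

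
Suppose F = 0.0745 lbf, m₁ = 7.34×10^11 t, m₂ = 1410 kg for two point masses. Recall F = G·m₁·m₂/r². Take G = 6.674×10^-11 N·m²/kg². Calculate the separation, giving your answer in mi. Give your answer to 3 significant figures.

From Newton's law of gravitation: r = √(G·m₁m₂/F).
F = 0.0745 lbf = 0.3314 N; m₁ = 7.34×10^11 t = 7.340×10^14 kg; m₂ = 1410 kg; G = 6.674×10^-11 N·m²/kg².
r = 14437 m
14437 m × (1 mi / 1609 m) = 8.971 mi

8.97 mi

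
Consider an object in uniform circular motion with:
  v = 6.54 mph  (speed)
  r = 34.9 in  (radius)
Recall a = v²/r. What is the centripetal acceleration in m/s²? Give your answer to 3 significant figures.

9.64 m/s²

a is given directly by: a = v²/r.
v = 6.54 mph = 2.924 m/s; r = 34.9 in = 0.8865 m.
a = 9.642 m/s²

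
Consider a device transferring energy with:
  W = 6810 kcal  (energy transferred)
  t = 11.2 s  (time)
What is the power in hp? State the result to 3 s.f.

3410 hp

P is given directly by: P = W/t.
W = 6810 kcal = 2.849×10^7 J; t = 11.2 s.
P = 2.544×10^6 W
2.544×10^6 W × (1 hp / 745.7 W) = 3412 hp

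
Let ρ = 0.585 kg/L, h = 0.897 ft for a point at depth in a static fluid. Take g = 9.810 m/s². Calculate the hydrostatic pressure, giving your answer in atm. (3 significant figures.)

Directly: P = ρgh.
ρ = 0.585 kg/L = 585.0 kg/m³; h = 0.897 ft = 0.2734 m; g = 9.810 m/s².
P = 1569 Pa
1569 Pa × (1 atm / 1.013×10^5 Pa) = 0.01549 atm

0.0155 atm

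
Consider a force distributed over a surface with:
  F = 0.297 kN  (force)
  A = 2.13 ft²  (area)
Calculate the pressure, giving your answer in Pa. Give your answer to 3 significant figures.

1500 Pa

Directly: P = F/A.
F = 0.297 kN = 297.0 N; A = 2.13 ft² = 0.1979 m².
P = 1501 Pa  (the unit combination reduces to kg/(m·s²) = Pa)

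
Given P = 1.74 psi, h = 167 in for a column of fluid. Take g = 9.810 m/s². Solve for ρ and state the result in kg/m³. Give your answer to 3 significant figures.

288 kg/m³

Rearranging: ρ = P/(g·h).
P = 1.74 psi = 11997 Pa; h = 167 in = 4.242 m; g = 9.810 m/s².
ρ = 288.3 kg/m³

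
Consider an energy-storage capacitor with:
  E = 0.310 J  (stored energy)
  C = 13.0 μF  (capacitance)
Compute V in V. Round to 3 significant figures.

218 V

Rearranging: V = √(2E/C).
E = 0.310 J; C = 13.0 μF = 1.300×10^-5 F.
V = 218.4 V  (the unit combination reduces to kg·m²/(A·s³) = V)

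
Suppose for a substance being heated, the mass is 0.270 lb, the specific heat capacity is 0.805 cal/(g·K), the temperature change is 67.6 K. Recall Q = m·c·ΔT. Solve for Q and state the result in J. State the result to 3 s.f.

27900 J

Directly: Q = mcΔT.
m = 0.270 lb = 0.1225 kg; c = 0.805 cal/(g·K) = 3368 J/(kg·K); ΔT = 67.6 K.
Q = 27885 J  (the unit combination reduces to kg·m²/s² = J)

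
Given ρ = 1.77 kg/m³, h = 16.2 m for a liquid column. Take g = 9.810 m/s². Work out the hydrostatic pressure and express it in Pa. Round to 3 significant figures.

281 Pa

P is given directly by: P = ρgh.
ρ = 1.77 kg/m³; h = 16.2 m; g = 9.810 m/s².
P = 281.3 Pa  (the unit combination reduces to kg/(m·s²) = Pa)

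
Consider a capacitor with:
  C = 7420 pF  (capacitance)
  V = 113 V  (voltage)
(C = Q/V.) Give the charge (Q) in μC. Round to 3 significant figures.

0.838 μC

Solving C = Q/V for Q: Q = CV.
C = 7420 pF = 7.420×10^-9 F; V = 113 V.
Q = 8.385×10^-7 C
8.385×10^-7 C × (1 μC / 1.000×10^-6 C) = 0.8385 μC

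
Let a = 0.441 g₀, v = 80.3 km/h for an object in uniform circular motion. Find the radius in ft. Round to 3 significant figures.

377 ft

Rearranging a = v²/r for r: r = v²/a.
a = 0.441 g₀ = 4.325 m/s²; v = 80.3 km/h = 22.31 m/s.
r = 115.0 m
115.0 m × (1 ft / 0.3048 m) = 377.4 ft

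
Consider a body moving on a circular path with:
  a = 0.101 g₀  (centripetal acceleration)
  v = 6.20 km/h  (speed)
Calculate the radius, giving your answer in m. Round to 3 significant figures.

Rearranging: r = v²/a.
a = 0.101 g₀ = 0.9905 m/s²; v = 6.20 km/h = 1.722 m/s.
r = 2.995 m

2.99 m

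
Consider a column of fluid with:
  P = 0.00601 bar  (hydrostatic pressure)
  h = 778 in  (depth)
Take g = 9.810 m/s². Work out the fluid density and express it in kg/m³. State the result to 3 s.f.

Rearranging P = ρ·g·h for ρ: ρ = P/(g·h).
P = 0.00601 bar = 601.0 Pa; h = 778 in = 19.76 m; g = 9.810 m/s².
ρ = 3.100 kg/m³

3.10 kg/m³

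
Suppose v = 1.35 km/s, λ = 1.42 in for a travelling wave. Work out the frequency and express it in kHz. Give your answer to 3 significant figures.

Rearranging v = f·λ for f: f = v/λ.
v = 1.35 km/s = 1350 m/s; λ = 1.42 in = 0.03607 m.
f = 37429 Hz
37429 Hz × (1 kHz / 1000 Hz) = 37.43 kHz

37.4 kHz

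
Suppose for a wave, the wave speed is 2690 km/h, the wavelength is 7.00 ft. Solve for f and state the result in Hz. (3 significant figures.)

Solving v = f·λ for f: f = v/λ.
v = 2690 km/h = 747.2 m/s; λ = 7.00 ft = 2.134 m.
f = 350.2 Hz

350 Hz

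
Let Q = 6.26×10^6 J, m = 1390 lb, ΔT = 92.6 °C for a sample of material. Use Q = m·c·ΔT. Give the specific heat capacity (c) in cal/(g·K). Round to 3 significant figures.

Rearranging: c = Q/(m·ΔT).
Q = 6.26×10^6 J; m = 1390 lb = 630.5 kg; ΔT = 92.6 °C = 92.60 K.
c = 107.2 J/(kg·K)
107.2 J/(kg·K) × (1 cal/(g·K) / 4184 J/(kg·K)) = 0.02563 cal/(g·K)

0.0256 cal/(g·K)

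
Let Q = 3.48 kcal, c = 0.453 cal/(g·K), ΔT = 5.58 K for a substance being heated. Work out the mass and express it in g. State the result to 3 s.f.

Solving Q = m·c·ΔT for m: m = Q/(c·ΔT).
Q = 3.48 kcal = 14560 J; c = 0.453 cal/(g·K) = 1895 J/(kg·K); ΔT = 5.58 K.
m = 1.377 kg
1.377 kg × (1 g / 0.001000 kg) = 1377 g

1380 g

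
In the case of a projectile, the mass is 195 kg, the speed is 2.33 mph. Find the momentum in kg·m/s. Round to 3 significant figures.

Directly: p = mv.
m = 195 kg; v = 2.33 mph = 1.042 m/s.
p = 203.1 kg·m/s

203 kg·m/s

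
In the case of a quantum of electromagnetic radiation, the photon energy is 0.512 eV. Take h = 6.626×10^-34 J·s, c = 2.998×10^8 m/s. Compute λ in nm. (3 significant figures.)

Rearranging: λ = hc/E.
E = 0.512 eV = 8.203×10^-20 J; h = 6.626×10^-34 J·s; c = 2.998×10^8 m/s.
λ = 2.422×10^-6 m
2.422×10^-6 m × (1 nm / 1.000×10^-9 m) = 2422 nm

2420 nm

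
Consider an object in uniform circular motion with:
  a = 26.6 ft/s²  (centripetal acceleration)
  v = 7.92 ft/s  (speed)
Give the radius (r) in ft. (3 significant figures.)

2.36 ft

Rearranging: r = v²/a.
a = 26.6 ft/s² = 8.108 m/s²; v = 7.92 ft/s = 2.414 m/s.
r = 0.7188 m
0.7188 m × (1 ft / 0.3048 m) = 2.358 ft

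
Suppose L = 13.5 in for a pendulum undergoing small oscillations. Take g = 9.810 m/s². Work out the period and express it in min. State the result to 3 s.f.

0.0196 min

Directly: T = 2π√(L/g).
L = 13.5 in = 0.3429 m; g = 9.810 m/s².
T = 1.175 s
1.175 s × (1 min / 60.00 s) = 0.01958 min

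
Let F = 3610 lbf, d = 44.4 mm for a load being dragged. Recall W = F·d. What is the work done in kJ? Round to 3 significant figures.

Directly: W = F·d.
F = 3610 lbf = 16058 N; d = 44.4 mm = 0.04440 m.
W = 713.0 J
713.0 J × (1 kJ / 1000 J) = 0.7130 kJ

0.713 kJ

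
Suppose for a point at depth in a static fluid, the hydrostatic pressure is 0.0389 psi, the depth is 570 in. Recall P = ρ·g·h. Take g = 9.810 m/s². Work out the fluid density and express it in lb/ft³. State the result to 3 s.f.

0.118 lb/ft³

Rearranging: ρ = P/(g·h).
P = 0.0389 psi = 268.2 Pa; h = 570 in = 14.48 m; g = 9.810 m/s².
ρ = 1.888 kg/m³
1.888 kg/m³ × (1 lb/ft³ / 16.02 kg/m³) = 0.1179 lb/ft³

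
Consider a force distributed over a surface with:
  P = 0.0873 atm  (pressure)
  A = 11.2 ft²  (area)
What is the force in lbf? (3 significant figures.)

Rearranging P = F/A for F: F = P·A.
P = 0.0873 atm = 8846 Pa; A = 11.2 ft² = 1.041 m².
F = 9204 N
9204 N × (1 lbf / 4.448 N) = 2069 lbf

2070 lbf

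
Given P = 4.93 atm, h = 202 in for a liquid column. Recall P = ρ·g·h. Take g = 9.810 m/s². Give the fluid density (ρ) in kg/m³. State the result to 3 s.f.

9920 kg/m³

Solving P = ρ·g·h for ρ: ρ = P/(g·h).
P = 4.93 atm = 4.995×10^5 Pa; h = 202 in = 5.131 m; g = 9.810 m/s².
ρ = 9925 kg/m³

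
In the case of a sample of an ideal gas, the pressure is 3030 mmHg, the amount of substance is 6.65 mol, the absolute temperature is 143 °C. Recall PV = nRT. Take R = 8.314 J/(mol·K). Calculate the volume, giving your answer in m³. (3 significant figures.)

0.0570 m³

Rearranging PV = nRT for V: V = nRT/P.
P = 3030 mmHg = 4.040×10^5 Pa; n = 6.65 mol; T = 143 °C = 416.1 K; R = 8.314 J/(mol·K).
V = 0.05696 m³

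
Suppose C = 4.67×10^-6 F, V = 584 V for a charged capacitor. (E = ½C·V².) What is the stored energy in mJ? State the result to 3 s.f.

796 mJ

E is given directly by: E = ½CV².
C = 4.67×10^-6 F; V = 584 V.
E = 0.7964 J
0.7964 J × (1 mJ / 0.001000 J) = 796.4 mJ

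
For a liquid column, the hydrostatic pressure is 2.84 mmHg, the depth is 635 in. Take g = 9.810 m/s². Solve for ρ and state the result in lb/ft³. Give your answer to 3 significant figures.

Solving P = ρ·g·h for ρ: ρ = P/(g·h).
P = 2.84 mmHg = 378.6 Pa; h = 635 in = 16.13 m; g = 9.810 m/s².
ρ = 2.393 kg/m³
2.393 kg/m³ × (1 lb/ft³ / 16.02 kg/m³) = 0.1494 lb/ft³

0.149 lb/ft³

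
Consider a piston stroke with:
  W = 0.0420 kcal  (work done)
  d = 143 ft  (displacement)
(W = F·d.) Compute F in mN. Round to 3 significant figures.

4030 mN

Solving W = F·d for F: F = W/d.
W = 0.0420 kcal = 175.7 J; d = 143 ft = 43.59 m.
F = 4.032 N
4.032 N × (1 mN / 0.001000 N) = 4032 mN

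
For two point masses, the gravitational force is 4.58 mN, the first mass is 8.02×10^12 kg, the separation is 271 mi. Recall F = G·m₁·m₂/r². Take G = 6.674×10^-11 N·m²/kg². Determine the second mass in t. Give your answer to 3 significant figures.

From Newton's law of gravitation: m₂ = F·r²/(G·m₁).
F = 4.58 mN = 0.004580 N; m₁ = 8.02×10^12 kg; r = 271 mi = 4.361×10^5 m; G = 6.674×10^-11 N·m²/kg².
m₂ = 1.628×10^6 kg
1.628×10^6 kg × (1 t / 1000 kg) = 1628 t

1630 t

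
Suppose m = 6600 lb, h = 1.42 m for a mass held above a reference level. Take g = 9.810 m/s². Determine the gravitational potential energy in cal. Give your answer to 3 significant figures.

9970 cal

Directly: PE = mgh.
m = 6600 lb = 2994 kg; h = 1.42 m; g = 9.810 m/s².
PE = 41703 J
41703 J × (1 cal / 4.184 J) = 9967 cal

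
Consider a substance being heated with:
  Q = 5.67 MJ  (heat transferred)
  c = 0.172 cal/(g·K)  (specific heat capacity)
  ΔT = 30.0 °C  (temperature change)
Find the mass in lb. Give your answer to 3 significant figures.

Rearranging Q = m·c·ΔT for m: m = Q/(c·ΔT).
Q = 5.67 MJ = 5.670×10^6 J; c = 0.172 cal/(g·K) = 719.6 J/(kg·K); ΔT = 30.0 °C = 30.00 K.
m = 262.6 kg
262.6 kg × (1 lb / 0.4536 kg) = 579.0 lb

579 lb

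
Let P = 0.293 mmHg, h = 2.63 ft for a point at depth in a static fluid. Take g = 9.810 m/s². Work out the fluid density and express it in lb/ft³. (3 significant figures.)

Solving P = ρ·g·h for ρ: ρ = P/(g·h).
P = 0.293 mmHg = 39.06 Pa; h = 2.63 ft = 0.8016 m; g = 9.810 m/s².
ρ = 4.967 kg/m³
4.967 kg/m³ × (1 lb/ft³ / 16.02 kg/m³) = 0.3101 lb/ft³

0.310 lb/ft³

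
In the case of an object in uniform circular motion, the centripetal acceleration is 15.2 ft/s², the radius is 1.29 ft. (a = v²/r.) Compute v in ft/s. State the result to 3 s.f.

Rearranging: v = √(a·r).
a = 15.2 ft/s² = 4.633 m/s²; r = 1.29 ft = 0.3932 m.
v = 1.350 m/s
1.350 m/s × (1 ft/s / 0.3048 m/s) = 4.428 ft/s

4.43 ft/s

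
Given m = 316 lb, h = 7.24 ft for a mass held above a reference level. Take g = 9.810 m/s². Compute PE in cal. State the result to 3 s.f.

Directly: PE = mgh.
m = 316 lb = 143.3 kg; h = 7.24 ft = 2.207 m; g = 9.810 m/s².
PE = 3103 J  (the unit combination reduces to kg·m²/s² = J)
3103 J × (1 cal / 4.184 J) = 741.6 cal

742 cal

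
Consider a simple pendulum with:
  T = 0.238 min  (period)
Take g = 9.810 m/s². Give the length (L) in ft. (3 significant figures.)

166 ft

Solving T = 2π√(L/g) for L: L = g·(T/2π)².
T = 0.238 min = 14.28 s; g = 9.810 m/s².
L = 50.67 m
50.67 m × (1 ft / 0.3048 m) = 166.2 ft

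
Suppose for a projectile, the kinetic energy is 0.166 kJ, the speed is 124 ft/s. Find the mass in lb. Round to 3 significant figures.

0.512 lb

Rearranging: m = 2·KE/v².
KE = 0.166 kJ = 166.0 J; v = 124 ft/s = 37.80 m/s.
m = 0.2324 kg
0.2324 kg × (1 lb / 0.4536 kg) = 0.5124 lb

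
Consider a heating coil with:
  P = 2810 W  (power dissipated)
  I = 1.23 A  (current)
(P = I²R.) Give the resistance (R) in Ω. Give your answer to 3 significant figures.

Solving P = I²R for R: R = P/I².
P = 2810 W; I = 1.23 A.
R = 1857 Ω

1860 Ω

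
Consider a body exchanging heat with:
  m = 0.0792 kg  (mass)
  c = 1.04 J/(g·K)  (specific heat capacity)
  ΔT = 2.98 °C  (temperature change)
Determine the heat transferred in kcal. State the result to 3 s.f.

0.0587 kcal

Directly: Q = mcΔT.
m = 0.0792 kg; c = 1.04 J/(g·K) = 1040 J/(kg·K); ΔT = 2.98 °C = 2.980 K.
Q = 245.5 J
245.5 J × (1 kcal / 4184 J) = 0.05867 kcal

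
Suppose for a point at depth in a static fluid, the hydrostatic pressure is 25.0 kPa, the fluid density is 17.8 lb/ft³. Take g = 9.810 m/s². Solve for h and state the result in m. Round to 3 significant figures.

Rearranging: h = P/(ρ·g).
P = 25.0 kPa = 25000 Pa; ρ = 17.8 lb/ft³ = 285.1 kg/m³; g = 9.810 m/s².
h = 8.938 m

8.94 m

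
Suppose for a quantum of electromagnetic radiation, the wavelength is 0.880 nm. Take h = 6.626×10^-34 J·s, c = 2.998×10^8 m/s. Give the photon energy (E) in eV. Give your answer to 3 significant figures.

1410 eV

Directly: E = hc/λ.
λ = 0.880 nm = 8.800×10^-10 m; h = 6.626×10^-34 J·s; c = 2.998×10^8 m/s.
E = 2.257×10^-16 J  (the unit combination reduces to kg·m²/s² = J)
2.257×10^-16 J × (1 eV / 1.602×10^-19 J) = 1409 eV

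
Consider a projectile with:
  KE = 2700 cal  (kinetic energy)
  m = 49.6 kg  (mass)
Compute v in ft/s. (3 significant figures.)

70.0 ft/s

Rearranging: v = √(2·KE/m).
KE = 2700 cal = 11297 J; m = 49.6 kg.
v = 21.34 m/s
21.34 m/s × (1 ft/s / 0.3048 m/s) = 70.02 ft/s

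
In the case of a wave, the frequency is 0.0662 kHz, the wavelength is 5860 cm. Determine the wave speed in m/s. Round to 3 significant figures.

3880 m/s

v is given directly by: v = fλ.
f = 0.0662 kHz = 66.20 Hz; λ = 5860 cm = 58.60 m.
v = 3879 m/s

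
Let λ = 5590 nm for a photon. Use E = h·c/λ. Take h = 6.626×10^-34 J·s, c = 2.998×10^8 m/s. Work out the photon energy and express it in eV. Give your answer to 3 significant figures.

0.222 eV

Directly: E = hc/λ.
λ = 5590 nm = 5.590×10^-6 m; h = 6.626×10^-34 J·s; c = 2.998×10^8 m/s.
E = 3.554×10^-20 J  (the unit combination reduces to kg·m²/s² = J)
3.554×10^-20 J × (1 eV / 1.602×10^-19 J) = 0.2218 eV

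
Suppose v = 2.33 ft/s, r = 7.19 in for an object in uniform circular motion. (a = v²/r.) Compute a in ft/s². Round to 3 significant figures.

9.06 ft/s²

a is given directly by: a = v²/r.
v = 2.33 ft/s = 0.7102 m/s; r = 7.19 in = 0.1826 m.
a = 2.762 m/s²
2.762 m/s² × (1 ft/s² / 0.3048 m/s²) = 9.061 ft/s²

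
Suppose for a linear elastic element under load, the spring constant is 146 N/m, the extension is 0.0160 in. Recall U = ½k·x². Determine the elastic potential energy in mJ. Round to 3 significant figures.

Directly: U = ½kx².
k = 146 N/m; x = 0.0160 in = 4.064×10^-4 m.
U = 1.206×10^-5 J  (the unit combination reduces to kg·m²/s² = J)
1.206×10^-5 J × (1 mJ / 0.001000 J) = 0.01206 mJ

0.0121 mJ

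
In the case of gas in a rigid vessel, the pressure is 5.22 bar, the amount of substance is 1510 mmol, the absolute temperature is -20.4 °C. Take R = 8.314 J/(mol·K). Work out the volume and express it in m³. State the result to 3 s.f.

Rearranging PV = nRT for V: V = nRT/P.
P = 5.22 bar = 5.220×10^5 Pa; n = 1510 mmol = 1.510 mol; T = -20.4 °C = 252.7 K; R = 8.314 J/(mol·K).
V = 0.006079 m³

0.00608 m³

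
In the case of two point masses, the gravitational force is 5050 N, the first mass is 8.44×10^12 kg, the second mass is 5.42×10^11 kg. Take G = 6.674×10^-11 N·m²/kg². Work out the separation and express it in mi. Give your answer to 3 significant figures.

153 mi

From Newton's law of gravitation: r = √(G·m₁m₂/F).
F = 5050 N; m₁ = 8.44×10^12 kg; m₂ = 5.42×10^11 kg; G = 6.674×10^-11 N·m²/kg².
r = 2.459×10^5 m
2.459×10^5 m × (1 mi / 1609 m) = 152.8 mi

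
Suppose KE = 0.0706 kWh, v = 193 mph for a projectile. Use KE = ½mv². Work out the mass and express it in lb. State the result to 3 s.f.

Rearranging KE = ½mv² for m: m = 2·KE/v².
KE = 0.0706 kWh = 2.542×10^5 J; v = 193 mph = 86.28 m/s.
m = 68.29 kg
68.29 kg × (1 lb / 0.4536 kg) = 150.5 lb

151 lb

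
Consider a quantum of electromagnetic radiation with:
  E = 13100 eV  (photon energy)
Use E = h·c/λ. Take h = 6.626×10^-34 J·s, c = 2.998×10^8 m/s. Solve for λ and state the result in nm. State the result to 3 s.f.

Solving E = h·c/λ for λ: λ = hc/E.
E = 13100 eV = 2.099×10^-15 J; h = 6.626×10^-34 J·s; c = 2.998×10^8 m/s.
λ = 9.465×10^-11 m
9.465×10^-11 m × (1 nm / 1.000×10^-9 m) = 0.09465 nm

0.0946 nm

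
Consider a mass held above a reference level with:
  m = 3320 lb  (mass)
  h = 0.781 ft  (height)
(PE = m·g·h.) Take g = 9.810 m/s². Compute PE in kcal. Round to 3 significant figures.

PE is given directly by: PE = mgh.
m = 3320 lb = 1506 kg; h = 0.781 ft = 0.2380 m; g = 9.810 m/s².
PE = 3517 J
3517 J × (1 kcal / 4184 J) = 0.8405 kcal

0.841 kcal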